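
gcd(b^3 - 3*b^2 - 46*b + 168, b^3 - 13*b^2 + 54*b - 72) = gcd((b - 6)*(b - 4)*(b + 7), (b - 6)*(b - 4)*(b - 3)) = b^2 - 10*b + 24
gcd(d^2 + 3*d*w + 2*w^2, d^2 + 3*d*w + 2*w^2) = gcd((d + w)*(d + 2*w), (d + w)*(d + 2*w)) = d^2 + 3*d*w + 2*w^2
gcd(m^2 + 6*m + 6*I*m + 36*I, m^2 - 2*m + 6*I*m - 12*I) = m + 6*I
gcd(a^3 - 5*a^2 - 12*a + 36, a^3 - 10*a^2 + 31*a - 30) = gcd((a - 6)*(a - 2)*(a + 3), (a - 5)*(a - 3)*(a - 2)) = a - 2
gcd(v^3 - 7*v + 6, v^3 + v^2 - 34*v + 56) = v - 2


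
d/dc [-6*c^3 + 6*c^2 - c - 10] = -18*c^2 + 12*c - 1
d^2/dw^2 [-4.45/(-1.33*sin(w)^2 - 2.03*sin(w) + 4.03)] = (-31.48642*sin(w)^4 - 36.043665*sin(w)^3 - 66.514595*sin(w)^2 + 35.682325*sin(w) + 84.37912)/(1.33*sin(w)^2 + 2.03*sin(w) - 4.03)^3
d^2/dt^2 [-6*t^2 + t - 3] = -12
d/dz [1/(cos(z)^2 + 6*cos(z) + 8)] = 2*(cos(z) + 3)*sin(z)/(cos(z)^2 + 6*cos(z) + 8)^2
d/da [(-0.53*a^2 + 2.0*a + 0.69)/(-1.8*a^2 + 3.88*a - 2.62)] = (1.5436*a^2 + 5.2612*a - 7.9172)/(3.24*a^4 - 13.968*a^3 + 24.4864*a^2 - 20.3312*a + 6.8644)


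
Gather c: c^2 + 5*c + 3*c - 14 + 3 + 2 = c^2 + 8*c - 9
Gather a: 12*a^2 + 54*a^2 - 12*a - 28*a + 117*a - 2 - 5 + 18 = 66*a^2 + 77*a + 11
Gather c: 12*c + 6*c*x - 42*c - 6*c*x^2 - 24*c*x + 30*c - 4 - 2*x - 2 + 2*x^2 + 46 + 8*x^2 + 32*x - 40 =c*(-6*x^2 - 18*x) + 10*x^2 + 30*x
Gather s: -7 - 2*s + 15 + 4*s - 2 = 2*s + 6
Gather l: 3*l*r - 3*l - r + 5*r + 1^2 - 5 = l*(3*r - 3) + 4*r - 4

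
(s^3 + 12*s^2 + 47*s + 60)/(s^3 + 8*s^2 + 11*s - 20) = (s + 3)/(s - 1)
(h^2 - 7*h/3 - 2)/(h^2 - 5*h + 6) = (h + 2/3)/(h - 2)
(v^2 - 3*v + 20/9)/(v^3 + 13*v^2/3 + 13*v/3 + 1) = (9*v^2 - 27*v + 20)/(3*(3*v^3 + 13*v^2 + 13*v + 3))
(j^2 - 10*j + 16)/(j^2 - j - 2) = (j - 8)/(j + 1)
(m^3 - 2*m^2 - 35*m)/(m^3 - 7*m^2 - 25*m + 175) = m/(m - 5)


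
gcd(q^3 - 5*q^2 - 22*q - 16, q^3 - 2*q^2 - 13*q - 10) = q^2 + 3*q + 2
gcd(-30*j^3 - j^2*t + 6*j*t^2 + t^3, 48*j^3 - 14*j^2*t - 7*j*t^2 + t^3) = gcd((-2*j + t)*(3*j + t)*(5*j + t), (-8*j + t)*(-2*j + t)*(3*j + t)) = -6*j^2 + j*t + t^2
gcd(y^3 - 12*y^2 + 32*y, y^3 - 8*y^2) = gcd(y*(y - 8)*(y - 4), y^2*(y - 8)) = y^2 - 8*y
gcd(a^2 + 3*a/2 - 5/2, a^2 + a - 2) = a - 1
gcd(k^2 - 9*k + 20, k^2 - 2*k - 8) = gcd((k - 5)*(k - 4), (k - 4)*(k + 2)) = k - 4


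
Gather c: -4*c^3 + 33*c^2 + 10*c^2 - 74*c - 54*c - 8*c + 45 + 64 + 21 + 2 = -4*c^3 + 43*c^2 - 136*c + 132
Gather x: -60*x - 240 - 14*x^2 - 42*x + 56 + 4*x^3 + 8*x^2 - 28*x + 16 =4*x^3 - 6*x^2 - 130*x - 168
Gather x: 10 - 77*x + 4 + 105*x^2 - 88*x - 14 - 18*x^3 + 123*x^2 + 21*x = -18*x^3 + 228*x^2 - 144*x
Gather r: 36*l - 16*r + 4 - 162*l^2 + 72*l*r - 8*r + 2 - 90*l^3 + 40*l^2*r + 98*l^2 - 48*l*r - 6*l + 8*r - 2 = -90*l^3 - 64*l^2 + 30*l + r*(40*l^2 + 24*l - 16) + 4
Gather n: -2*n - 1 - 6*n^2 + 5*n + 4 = -6*n^2 + 3*n + 3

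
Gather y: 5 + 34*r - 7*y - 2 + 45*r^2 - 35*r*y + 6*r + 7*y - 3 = 45*r^2 - 35*r*y + 40*r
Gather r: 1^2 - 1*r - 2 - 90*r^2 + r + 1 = -90*r^2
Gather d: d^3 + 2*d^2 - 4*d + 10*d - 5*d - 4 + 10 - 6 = d^3 + 2*d^2 + d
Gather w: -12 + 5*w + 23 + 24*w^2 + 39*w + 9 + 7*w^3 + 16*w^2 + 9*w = 7*w^3 + 40*w^2 + 53*w + 20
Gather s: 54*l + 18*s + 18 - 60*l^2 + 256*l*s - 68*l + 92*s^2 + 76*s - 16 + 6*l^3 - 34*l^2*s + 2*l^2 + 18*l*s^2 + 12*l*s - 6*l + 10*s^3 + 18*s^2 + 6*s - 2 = 6*l^3 - 58*l^2 - 20*l + 10*s^3 + s^2*(18*l + 110) + s*(-34*l^2 + 268*l + 100)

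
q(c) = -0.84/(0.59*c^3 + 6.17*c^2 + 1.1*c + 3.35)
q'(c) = -0.84*(-1.77*c^2 - 12.34*c - 1.1)/(0.59*c^3 + 6.17*c^2 + 1.1*c + 3.35)^2 = (1.4868*c^2 + 10.3656*c + 0.924)/(0.59*c^3 + 6.17*c^2 + 1.1*c + 3.35)^2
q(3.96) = -0.01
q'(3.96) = 0.00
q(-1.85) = -0.04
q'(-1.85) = -0.04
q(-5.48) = -0.01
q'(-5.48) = -0.00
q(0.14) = -0.23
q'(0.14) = 0.18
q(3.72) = -0.01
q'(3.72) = 0.00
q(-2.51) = -0.03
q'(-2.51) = -0.02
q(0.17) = -0.23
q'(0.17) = 0.20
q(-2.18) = -0.03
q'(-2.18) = -0.03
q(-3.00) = -0.02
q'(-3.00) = -0.01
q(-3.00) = -0.02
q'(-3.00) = -0.01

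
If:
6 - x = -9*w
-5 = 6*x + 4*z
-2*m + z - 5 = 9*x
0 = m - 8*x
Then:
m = -100/53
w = -661/954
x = -25/106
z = -95/106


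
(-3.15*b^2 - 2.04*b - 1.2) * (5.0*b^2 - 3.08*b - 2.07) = -15.75*b^4 - 0.497999999999999*b^3 + 6.8037*b^2 + 7.9188*b + 2.484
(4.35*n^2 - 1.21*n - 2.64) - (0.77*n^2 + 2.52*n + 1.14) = 3.58*n^2 - 3.73*n - 3.78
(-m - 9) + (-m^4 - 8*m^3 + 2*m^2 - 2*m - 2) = -m^4 - 8*m^3 + 2*m^2 - 3*m - 11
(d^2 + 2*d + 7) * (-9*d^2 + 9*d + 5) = -9*d^4 - 9*d^3 - 40*d^2 + 73*d + 35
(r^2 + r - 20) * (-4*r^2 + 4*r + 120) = -4*r^4 + 204*r^2 + 40*r - 2400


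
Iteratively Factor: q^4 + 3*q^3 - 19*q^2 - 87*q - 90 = (q - 5)*(q^3 + 8*q^2 + 21*q + 18) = (q - 5)*(q + 3)*(q^2 + 5*q + 6) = (q - 5)*(q + 3)^2*(q + 2)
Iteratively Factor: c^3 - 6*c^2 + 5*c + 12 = (c + 1)*(c^2 - 7*c + 12) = (c - 3)*(c + 1)*(c - 4)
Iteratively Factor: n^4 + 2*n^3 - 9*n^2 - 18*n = (n + 2)*(n^3 - 9*n) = (n - 3)*(n + 2)*(n^2 + 3*n) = n*(n - 3)*(n + 2)*(n + 3)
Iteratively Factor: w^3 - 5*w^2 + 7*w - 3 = (w - 1)*(w^2 - 4*w + 3) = (w - 3)*(w - 1)*(w - 1)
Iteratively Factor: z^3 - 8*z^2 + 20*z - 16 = (z - 2)*(z^2 - 6*z + 8) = (z - 4)*(z - 2)*(z - 2)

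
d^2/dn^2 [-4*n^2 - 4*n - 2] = -8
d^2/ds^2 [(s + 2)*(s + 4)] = 2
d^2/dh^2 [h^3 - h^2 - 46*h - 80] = 6*h - 2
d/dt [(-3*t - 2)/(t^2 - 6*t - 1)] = (3*t^2 + 4*t - 9)/(t^4 - 12*t^3 + 34*t^2 + 12*t + 1)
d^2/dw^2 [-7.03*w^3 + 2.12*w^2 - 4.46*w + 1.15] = 4.24 - 42.18*w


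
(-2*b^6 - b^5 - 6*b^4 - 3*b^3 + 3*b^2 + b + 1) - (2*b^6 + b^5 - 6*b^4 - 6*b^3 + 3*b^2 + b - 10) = -4*b^6 - 2*b^5 + 3*b^3 + 11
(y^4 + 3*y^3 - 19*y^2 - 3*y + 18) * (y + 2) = y^5 + 5*y^4 - 13*y^3 - 41*y^2 + 12*y + 36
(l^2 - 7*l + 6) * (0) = 0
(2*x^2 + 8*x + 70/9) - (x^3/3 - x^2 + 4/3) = -x^3/3 + 3*x^2 + 8*x + 58/9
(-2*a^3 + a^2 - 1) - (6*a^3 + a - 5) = -8*a^3 + a^2 - a + 4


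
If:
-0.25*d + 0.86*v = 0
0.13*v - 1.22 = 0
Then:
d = 32.28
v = 9.38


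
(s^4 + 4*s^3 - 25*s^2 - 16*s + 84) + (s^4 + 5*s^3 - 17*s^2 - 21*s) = 2*s^4 + 9*s^3 - 42*s^2 - 37*s + 84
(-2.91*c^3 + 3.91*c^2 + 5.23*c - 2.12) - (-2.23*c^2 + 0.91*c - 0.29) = -2.91*c^3 + 6.14*c^2 + 4.32*c - 1.83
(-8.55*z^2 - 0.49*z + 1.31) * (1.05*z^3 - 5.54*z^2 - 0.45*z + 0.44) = -8.9775*z^5 + 46.8525*z^4 + 7.9376*z^3 - 10.7989*z^2 - 0.8051*z + 0.5764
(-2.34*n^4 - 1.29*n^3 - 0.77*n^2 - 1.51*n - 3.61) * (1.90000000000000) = -4.446*n^4 - 2.451*n^3 - 1.463*n^2 - 2.869*n - 6.859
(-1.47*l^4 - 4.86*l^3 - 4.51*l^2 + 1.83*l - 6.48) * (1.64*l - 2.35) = -2.4108*l^5 - 4.5159*l^4 + 4.0246*l^3 + 13.5997*l^2 - 14.9277*l + 15.228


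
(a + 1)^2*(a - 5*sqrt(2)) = a^3 - 5*sqrt(2)*a^2 + 2*a^2 - 10*sqrt(2)*a + a - 5*sqrt(2)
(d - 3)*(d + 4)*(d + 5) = d^3 + 6*d^2 - 7*d - 60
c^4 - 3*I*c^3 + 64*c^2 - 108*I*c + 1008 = (c - 7*I)*(c - 6*I)*(c + 4*I)*(c + 6*I)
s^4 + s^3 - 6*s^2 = s^2*(s - 2)*(s + 3)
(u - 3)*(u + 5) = u^2 + 2*u - 15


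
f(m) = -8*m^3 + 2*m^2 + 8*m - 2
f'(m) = -24*m^2 + 4*m + 8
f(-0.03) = -2.24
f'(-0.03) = 7.86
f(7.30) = -2949.16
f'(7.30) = -1241.76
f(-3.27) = 272.95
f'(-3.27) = -261.71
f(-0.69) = -3.94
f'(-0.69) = -6.19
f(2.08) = -48.70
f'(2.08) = -87.51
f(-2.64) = 138.02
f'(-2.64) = -169.83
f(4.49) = -649.91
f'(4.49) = -457.88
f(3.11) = -198.42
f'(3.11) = -211.69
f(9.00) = -5600.00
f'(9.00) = -1900.00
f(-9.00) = 5920.00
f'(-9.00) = -1972.00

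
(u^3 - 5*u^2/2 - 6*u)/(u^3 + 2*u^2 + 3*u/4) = 2*(u - 4)/(2*u + 1)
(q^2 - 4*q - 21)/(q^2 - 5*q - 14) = (q + 3)/(q + 2)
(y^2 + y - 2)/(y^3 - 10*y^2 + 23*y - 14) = (y + 2)/(y^2 - 9*y + 14)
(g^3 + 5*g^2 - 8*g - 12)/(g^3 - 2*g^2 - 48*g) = (g^2 - g - 2)/(g*(g - 8))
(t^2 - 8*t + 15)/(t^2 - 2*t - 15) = (t - 3)/(t + 3)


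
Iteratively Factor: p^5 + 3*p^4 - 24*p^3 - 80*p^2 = (p + 4)*(p^4 - p^3 - 20*p^2) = p*(p + 4)*(p^3 - p^2 - 20*p) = p^2*(p + 4)*(p^2 - p - 20) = p^2*(p + 4)^2*(p - 5)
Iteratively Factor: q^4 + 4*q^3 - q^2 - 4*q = (q + 4)*(q^3 - q) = (q + 1)*(q + 4)*(q^2 - q) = q*(q + 1)*(q + 4)*(q - 1)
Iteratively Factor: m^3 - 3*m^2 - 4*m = (m)*(m^2 - 3*m - 4) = m*(m + 1)*(m - 4)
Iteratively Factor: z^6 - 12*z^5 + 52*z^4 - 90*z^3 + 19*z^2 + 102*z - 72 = (z + 1)*(z^5 - 13*z^4 + 65*z^3 - 155*z^2 + 174*z - 72) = (z - 1)*(z + 1)*(z^4 - 12*z^3 + 53*z^2 - 102*z + 72) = (z - 3)*(z - 1)*(z + 1)*(z^3 - 9*z^2 + 26*z - 24) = (z - 3)*(z - 2)*(z - 1)*(z + 1)*(z^2 - 7*z + 12) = (z - 4)*(z - 3)*(z - 2)*(z - 1)*(z + 1)*(z - 3)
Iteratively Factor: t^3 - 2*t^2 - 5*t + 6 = (t + 2)*(t^2 - 4*t + 3) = (t - 1)*(t + 2)*(t - 3)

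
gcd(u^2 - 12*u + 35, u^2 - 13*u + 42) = u - 7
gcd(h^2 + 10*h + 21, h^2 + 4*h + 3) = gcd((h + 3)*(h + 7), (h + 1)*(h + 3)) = h + 3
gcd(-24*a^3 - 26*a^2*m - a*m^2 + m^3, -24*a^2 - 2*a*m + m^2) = 24*a^2 + 2*a*m - m^2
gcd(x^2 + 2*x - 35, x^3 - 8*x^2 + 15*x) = x - 5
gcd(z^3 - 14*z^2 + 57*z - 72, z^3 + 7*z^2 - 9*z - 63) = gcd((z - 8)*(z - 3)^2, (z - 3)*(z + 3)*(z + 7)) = z - 3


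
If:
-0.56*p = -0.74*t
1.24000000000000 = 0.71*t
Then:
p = 2.31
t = 1.75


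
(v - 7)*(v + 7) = v^2 - 49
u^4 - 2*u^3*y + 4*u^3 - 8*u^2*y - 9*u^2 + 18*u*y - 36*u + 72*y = (u - 3)*(u + 3)*(u + 4)*(u - 2*y)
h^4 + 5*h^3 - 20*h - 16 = (h - 2)*(h + 1)*(h + 2)*(h + 4)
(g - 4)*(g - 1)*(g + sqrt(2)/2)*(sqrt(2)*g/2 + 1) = sqrt(2)*g^4/2 - 5*sqrt(2)*g^3/2 + 3*g^3/2 - 15*g^2/2 + 5*sqrt(2)*g^2/2 - 5*sqrt(2)*g/2 + 6*g + 2*sqrt(2)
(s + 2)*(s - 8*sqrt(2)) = s^2 - 8*sqrt(2)*s + 2*s - 16*sqrt(2)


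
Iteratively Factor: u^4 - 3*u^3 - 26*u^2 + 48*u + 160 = (u + 2)*(u^3 - 5*u^2 - 16*u + 80) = (u - 5)*(u + 2)*(u^2 - 16) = (u - 5)*(u - 4)*(u + 2)*(u + 4)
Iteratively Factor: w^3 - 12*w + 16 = (w - 2)*(w^2 + 2*w - 8) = (w - 2)^2*(w + 4)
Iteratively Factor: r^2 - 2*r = (r)*(r - 2)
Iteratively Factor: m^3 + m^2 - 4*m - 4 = (m + 2)*(m^2 - m - 2) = (m + 1)*(m + 2)*(m - 2)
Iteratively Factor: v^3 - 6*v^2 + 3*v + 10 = (v - 5)*(v^2 - v - 2) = (v - 5)*(v - 2)*(v + 1)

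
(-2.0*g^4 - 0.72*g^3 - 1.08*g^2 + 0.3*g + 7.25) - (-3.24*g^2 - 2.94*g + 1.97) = -2.0*g^4 - 0.72*g^3 + 2.16*g^2 + 3.24*g + 5.28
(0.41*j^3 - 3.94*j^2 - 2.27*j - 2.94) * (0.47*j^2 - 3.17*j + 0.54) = 0.1927*j^5 - 3.1515*j^4 + 11.6443*j^3 + 3.6865*j^2 + 8.094*j - 1.5876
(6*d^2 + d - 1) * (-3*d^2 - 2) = -18*d^4 - 3*d^3 - 9*d^2 - 2*d + 2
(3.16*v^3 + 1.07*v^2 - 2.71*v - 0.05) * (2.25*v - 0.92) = 7.11*v^4 - 0.4997*v^3 - 7.0819*v^2 + 2.3807*v + 0.046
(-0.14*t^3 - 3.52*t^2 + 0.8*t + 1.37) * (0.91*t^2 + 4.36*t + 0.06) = -0.1274*t^5 - 3.8136*t^4 - 14.6276*t^3 + 4.5235*t^2 + 6.0212*t + 0.0822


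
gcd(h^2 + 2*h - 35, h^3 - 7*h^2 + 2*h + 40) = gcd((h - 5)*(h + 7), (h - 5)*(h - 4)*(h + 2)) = h - 5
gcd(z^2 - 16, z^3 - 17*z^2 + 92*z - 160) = z - 4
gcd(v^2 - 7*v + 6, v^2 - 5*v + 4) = v - 1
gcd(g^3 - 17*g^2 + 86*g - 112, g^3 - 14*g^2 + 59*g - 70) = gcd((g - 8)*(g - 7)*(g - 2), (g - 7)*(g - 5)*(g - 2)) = g^2 - 9*g + 14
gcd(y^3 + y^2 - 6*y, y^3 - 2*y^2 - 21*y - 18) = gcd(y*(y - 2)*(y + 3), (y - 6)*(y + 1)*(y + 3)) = y + 3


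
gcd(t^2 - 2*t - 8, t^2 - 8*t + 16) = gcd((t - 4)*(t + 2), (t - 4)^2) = t - 4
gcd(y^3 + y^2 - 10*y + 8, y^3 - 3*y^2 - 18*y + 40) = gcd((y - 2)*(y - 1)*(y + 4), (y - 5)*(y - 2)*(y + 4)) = y^2 + 2*y - 8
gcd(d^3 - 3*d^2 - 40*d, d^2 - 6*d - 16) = d - 8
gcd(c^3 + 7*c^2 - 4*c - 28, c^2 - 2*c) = c - 2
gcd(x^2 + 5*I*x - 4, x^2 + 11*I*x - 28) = x + 4*I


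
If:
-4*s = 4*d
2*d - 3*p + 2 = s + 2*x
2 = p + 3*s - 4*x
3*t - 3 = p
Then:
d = -7*x/3 - 2/3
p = -3*x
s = 7*x/3 + 2/3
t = 1 - x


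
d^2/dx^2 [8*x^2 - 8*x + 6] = 16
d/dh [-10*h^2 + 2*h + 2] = 2 - 20*h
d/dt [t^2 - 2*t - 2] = 2*t - 2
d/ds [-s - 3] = -1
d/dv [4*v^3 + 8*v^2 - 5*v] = 12*v^2 + 16*v - 5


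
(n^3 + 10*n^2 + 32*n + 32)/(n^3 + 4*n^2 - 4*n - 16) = (n + 4)/(n - 2)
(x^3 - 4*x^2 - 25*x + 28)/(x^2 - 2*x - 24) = (x^2 - 8*x + 7)/(x - 6)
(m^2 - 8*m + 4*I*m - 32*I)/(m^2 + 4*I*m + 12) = (m^2 + 4*m*(-2 + I) - 32*I)/(m^2 + 4*I*m + 12)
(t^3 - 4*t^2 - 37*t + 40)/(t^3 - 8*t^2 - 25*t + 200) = (t - 1)/(t - 5)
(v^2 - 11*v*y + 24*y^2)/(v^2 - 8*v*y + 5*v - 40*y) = (v - 3*y)/(v + 5)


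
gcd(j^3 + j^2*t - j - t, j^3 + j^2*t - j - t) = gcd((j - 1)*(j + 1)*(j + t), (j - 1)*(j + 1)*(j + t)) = j^3 + j^2*t - j - t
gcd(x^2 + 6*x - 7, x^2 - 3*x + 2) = x - 1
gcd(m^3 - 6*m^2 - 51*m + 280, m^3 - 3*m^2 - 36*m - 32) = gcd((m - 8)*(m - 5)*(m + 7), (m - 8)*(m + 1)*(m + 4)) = m - 8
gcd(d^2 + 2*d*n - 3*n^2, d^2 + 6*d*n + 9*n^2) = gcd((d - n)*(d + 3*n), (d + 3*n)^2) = d + 3*n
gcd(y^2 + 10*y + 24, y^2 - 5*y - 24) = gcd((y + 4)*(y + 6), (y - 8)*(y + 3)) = 1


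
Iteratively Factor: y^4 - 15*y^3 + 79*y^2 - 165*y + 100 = (y - 5)*(y^3 - 10*y^2 + 29*y - 20) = (y - 5)*(y - 1)*(y^2 - 9*y + 20) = (y - 5)*(y - 4)*(y - 1)*(y - 5)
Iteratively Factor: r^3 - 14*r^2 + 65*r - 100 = (r - 4)*(r^2 - 10*r + 25) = (r - 5)*(r - 4)*(r - 5)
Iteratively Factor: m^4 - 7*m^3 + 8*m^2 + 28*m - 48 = (m - 4)*(m^3 - 3*m^2 - 4*m + 12) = (m - 4)*(m + 2)*(m^2 - 5*m + 6) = (m - 4)*(m - 3)*(m + 2)*(m - 2)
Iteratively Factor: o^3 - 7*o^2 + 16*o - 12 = (o - 2)*(o^2 - 5*o + 6) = (o - 3)*(o - 2)*(o - 2)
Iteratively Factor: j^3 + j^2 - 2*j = (j - 1)*(j^2 + 2*j) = (j - 1)*(j + 2)*(j)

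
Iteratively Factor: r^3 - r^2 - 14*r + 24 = (r + 4)*(r^2 - 5*r + 6) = (r - 3)*(r + 4)*(r - 2)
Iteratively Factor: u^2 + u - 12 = (u + 4)*(u - 3)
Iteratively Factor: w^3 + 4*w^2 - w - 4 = (w - 1)*(w^2 + 5*w + 4) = (w - 1)*(w + 4)*(w + 1)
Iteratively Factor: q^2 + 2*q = (q)*(q + 2)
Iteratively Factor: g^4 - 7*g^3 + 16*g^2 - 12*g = (g - 3)*(g^3 - 4*g^2 + 4*g) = (g - 3)*(g - 2)*(g^2 - 2*g) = (g - 3)*(g - 2)^2*(g)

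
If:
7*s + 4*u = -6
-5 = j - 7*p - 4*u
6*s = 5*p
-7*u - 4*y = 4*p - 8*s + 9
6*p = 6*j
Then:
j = 66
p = 66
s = 55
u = -391/4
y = 3405/16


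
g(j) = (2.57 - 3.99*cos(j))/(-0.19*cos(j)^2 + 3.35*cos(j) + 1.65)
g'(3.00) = 0.69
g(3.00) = -3.52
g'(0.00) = 0.00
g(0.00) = -0.30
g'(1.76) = 14.74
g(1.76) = 3.28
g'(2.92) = 1.15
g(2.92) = -3.59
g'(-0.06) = -0.04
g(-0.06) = -0.29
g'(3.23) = -0.42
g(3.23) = -3.49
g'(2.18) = 121.13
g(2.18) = -14.75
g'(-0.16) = -0.10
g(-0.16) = -0.29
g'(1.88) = 39.45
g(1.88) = 6.17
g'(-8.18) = -47.48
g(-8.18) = 6.90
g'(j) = (2.57 - 3.99*cos(j))*(-0.38*sin(j)*cos(j) + 3.35*sin(j))/(-0.19*cos(j)^2 + 3.35*cos(j) + 1.65)^2 + 3.99*sin(j)/(-0.19*cos(j)^2 + 3.35*cos(j) + 1.65) = (0.7581*cos(j)^2 - 0.976599999999999*cos(j) + 15.193)*sin(j)/(0.0361*cos(j)^4 - 1.273*cos(j)^3 + 10.5955*cos(j)^2 + 11.055*cos(j) + 2.7225)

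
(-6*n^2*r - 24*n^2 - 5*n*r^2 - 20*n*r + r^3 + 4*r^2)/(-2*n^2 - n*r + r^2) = (-6*n*r - 24*n + r^2 + 4*r)/(-2*n + r)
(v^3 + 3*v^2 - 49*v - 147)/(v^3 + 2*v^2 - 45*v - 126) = (v + 7)/(v + 6)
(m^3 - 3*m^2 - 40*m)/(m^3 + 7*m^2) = (m^2 - 3*m - 40)/(m*(m + 7))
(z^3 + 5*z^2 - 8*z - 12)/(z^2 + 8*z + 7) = (z^2 + 4*z - 12)/(z + 7)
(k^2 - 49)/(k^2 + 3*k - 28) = (k - 7)/(k - 4)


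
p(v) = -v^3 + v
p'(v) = 1 - 3*v^2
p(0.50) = 0.38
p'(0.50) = 0.25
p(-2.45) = 12.26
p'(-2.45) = -17.01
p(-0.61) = -0.38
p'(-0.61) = -0.12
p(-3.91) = 55.87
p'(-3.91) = -44.86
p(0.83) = 0.26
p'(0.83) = -1.07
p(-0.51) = -0.38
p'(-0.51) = 0.22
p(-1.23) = 0.63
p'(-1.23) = -3.54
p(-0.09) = -0.09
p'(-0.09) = 0.98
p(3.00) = -24.00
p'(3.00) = -26.00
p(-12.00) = 1716.00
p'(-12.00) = -431.00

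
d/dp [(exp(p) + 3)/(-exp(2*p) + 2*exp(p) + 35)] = (-2*(1 - exp(p))*(exp(p) + 3) - exp(2*p) + 2*exp(p) + 35)*exp(p)/(-exp(2*p) + 2*exp(p) + 35)^2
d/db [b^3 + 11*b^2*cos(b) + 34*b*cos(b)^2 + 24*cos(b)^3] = -11*b^2*sin(b) + 3*b^2 - 34*b*sin(2*b) + 22*b*cos(b) - 72*sin(b)*cos(b)^2 + 34*cos(b)^2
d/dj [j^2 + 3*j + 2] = 2*j + 3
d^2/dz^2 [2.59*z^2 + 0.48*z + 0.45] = 5.18000000000000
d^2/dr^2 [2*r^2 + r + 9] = 4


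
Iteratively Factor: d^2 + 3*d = (d + 3)*(d)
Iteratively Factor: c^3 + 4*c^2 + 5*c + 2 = (c + 2)*(c^2 + 2*c + 1) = (c + 1)*(c + 2)*(c + 1)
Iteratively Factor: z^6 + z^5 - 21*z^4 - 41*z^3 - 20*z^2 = (z + 4)*(z^5 - 3*z^4 - 9*z^3 - 5*z^2) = (z + 1)*(z + 4)*(z^4 - 4*z^3 - 5*z^2) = (z + 1)^2*(z + 4)*(z^3 - 5*z^2) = z*(z + 1)^2*(z + 4)*(z^2 - 5*z) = z*(z - 5)*(z + 1)^2*(z + 4)*(z)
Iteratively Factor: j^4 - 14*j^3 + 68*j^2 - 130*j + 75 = (j - 5)*(j^3 - 9*j^2 + 23*j - 15) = (j - 5)^2*(j^2 - 4*j + 3) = (j - 5)^2*(j - 3)*(j - 1)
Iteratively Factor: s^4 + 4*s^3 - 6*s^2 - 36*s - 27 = (s + 3)*(s^3 + s^2 - 9*s - 9) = (s + 3)^2*(s^2 - 2*s - 3) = (s - 3)*(s + 3)^2*(s + 1)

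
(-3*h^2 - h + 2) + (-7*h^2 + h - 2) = -10*h^2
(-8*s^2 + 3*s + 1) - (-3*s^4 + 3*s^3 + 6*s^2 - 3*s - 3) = 3*s^4 - 3*s^3 - 14*s^2 + 6*s + 4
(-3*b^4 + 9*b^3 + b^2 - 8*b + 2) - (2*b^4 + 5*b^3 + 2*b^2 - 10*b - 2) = -5*b^4 + 4*b^3 - b^2 + 2*b + 4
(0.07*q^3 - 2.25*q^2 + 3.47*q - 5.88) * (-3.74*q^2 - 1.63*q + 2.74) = -0.2618*q^5 + 8.3009*q^4 - 9.1185*q^3 + 10.1701*q^2 + 19.0922*q - 16.1112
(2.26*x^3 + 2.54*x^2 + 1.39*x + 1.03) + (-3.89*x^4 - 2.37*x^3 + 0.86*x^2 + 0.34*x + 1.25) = -3.89*x^4 - 0.11*x^3 + 3.4*x^2 + 1.73*x + 2.28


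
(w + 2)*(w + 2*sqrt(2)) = w^2 + 2*w + 2*sqrt(2)*w + 4*sqrt(2)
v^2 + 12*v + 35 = (v + 5)*(v + 7)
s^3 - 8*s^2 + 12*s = s*(s - 6)*(s - 2)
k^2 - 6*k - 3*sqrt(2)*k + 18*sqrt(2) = (k - 6)*(k - 3*sqrt(2))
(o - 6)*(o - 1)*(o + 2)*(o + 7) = o^4 + 2*o^3 - 43*o^2 - 44*o + 84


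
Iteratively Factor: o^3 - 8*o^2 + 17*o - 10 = (o - 5)*(o^2 - 3*o + 2) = (o - 5)*(o - 1)*(o - 2)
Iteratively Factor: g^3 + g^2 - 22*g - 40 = (g + 2)*(g^2 - g - 20) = (g - 5)*(g + 2)*(g + 4)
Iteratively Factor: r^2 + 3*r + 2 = (r + 2)*(r + 1)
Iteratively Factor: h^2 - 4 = (h - 2)*(h + 2)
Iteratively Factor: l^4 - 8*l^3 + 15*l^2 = (l)*(l^3 - 8*l^2 + 15*l) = l^2*(l^2 - 8*l + 15) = l^2*(l - 5)*(l - 3)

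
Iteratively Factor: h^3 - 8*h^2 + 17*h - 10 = (h - 2)*(h^2 - 6*h + 5) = (h - 5)*(h - 2)*(h - 1)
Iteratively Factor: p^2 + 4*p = (p + 4)*(p)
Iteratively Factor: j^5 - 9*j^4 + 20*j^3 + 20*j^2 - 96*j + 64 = (j - 1)*(j^4 - 8*j^3 + 12*j^2 + 32*j - 64) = (j - 1)*(j + 2)*(j^3 - 10*j^2 + 32*j - 32) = (j - 4)*(j - 1)*(j + 2)*(j^2 - 6*j + 8) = (j - 4)*(j - 2)*(j - 1)*(j + 2)*(j - 4)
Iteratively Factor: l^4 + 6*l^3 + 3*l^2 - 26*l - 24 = (l + 4)*(l^3 + 2*l^2 - 5*l - 6) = (l - 2)*(l + 4)*(l^2 + 4*l + 3) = (l - 2)*(l + 3)*(l + 4)*(l + 1)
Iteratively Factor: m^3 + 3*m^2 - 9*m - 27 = (m + 3)*(m^2 - 9) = (m - 3)*(m + 3)*(m + 3)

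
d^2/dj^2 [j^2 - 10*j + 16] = 2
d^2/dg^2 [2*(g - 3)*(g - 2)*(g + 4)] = 12*g - 4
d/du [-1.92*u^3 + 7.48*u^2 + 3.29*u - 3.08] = -5.76*u^2 + 14.96*u + 3.29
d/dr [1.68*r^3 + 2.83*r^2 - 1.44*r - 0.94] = 5.04*r^2 + 5.66*r - 1.44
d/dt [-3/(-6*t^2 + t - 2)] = 3*(1 - 12*t)/(6*t^2 - t + 2)^2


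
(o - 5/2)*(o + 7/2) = o^2 + o - 35/4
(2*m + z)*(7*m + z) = 14*m^2 + 9*m*z + z^2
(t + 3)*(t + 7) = t^2 + 10*t + 21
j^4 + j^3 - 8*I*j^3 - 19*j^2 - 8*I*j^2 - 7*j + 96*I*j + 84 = (j - 3)*(j + 4)*(j - 7*I)*(j - I)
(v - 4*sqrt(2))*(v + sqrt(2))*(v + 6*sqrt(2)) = v^3 + 3*sqrt(2)*v^2 - 44*v - 48*sqrt(2)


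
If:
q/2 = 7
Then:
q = 14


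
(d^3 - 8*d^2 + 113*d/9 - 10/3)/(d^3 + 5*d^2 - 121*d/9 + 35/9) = (d - 6)/(d + 7)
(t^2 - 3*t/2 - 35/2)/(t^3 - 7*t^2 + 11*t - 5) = (t + 7/2)/(t^2 - 2*t + 1)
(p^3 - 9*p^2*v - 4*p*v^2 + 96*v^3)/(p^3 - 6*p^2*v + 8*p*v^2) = (p^2 - 5*p*v - 24*v^2)/(p*(p - 2*v))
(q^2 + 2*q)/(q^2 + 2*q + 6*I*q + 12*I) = q/(q + 6*I)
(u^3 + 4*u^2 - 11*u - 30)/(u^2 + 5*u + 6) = (u^2 + 2*u - 15)/(u + 3)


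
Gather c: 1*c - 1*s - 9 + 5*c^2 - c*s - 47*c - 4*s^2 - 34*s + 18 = 5*c^2 + c*(-s - 46) - 4*s^2 - 35*s + 9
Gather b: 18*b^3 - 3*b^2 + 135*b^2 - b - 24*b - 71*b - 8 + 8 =18*b^3 + 132*b^2 - 96*b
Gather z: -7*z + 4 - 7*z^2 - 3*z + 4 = -7*z^2 - 10*z + 8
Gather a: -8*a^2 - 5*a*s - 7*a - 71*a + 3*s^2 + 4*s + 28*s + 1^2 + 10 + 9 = -8*a^2 + a*(-5*s - 78) + 3*s^2 + 32*s + 20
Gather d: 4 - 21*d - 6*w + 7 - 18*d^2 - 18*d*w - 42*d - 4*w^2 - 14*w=-18*d^2 + d*(-18*w - 63) - 4*w^2 - 20*w + 11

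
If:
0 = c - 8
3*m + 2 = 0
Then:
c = 8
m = -2/3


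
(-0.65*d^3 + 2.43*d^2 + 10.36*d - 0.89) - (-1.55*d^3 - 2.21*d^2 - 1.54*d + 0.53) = 0.9*d^3 + 4.64*d^2 + 11.9*d - 1.42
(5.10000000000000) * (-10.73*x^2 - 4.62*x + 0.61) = -54.723*x^2 - 23.562*x + 3.111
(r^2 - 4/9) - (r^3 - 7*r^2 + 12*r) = -r^3 + 8*r^2 - 12*r - 4/9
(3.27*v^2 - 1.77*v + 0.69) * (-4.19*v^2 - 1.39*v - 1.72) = -13.7013*v^4 + 2.871*v^3 - 6.0552*v^2 + 2.0853*v - 1.1868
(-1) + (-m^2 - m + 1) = -m^2 - m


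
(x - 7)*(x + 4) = x^2 - 3*x - 28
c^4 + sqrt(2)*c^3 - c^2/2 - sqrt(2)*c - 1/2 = (c - 1)*(c + 1)*(c + sqrt(2)/2)^2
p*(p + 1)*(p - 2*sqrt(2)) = p^3 - 2*sqrt(2)*p^2 + p^2 - 2*sqrt(2)*p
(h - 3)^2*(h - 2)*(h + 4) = h^4 - 4*h^3 - 11*h^2 + 66*h - 72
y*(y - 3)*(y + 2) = y^3 - y^2 - 6*y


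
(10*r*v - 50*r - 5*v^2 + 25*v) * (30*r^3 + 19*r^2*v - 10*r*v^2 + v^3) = 300*r^4*v - 1500*r^4 + 40*r^3*v^2 - 200*r^3*v - 195*r^2*v^3 + 975*r^2*v^2 + 60*r*v^4 - 300*r*v^3 - 5*v^5 + 25*v^4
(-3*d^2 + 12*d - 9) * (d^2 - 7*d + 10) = -3*d^4 + 33*d^3 - 123*d^2 + 183*d - 90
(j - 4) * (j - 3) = j^2 - 7*j + 12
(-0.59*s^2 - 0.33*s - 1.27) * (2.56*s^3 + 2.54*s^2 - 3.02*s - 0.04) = -1.5104*s^5 - 2.3434*s^4 - 2.3076*s^3 - 2.2056*s^2 + 3.8486*s + 0.0508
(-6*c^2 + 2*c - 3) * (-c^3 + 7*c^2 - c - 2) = 6*c^5 - 44*c^4 + 23*c^3 - 11*c^2 - c + 6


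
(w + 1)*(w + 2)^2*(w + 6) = w^4 + 11*w^3 + 38*w^2 + 52*w + 24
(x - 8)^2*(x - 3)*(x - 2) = x^4 - 21*x^3 + 150*x^2 - 416*x + 384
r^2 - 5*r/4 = r*(r - 5/4)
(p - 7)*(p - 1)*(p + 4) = p^3 - 4*p^2 - 25*p + 28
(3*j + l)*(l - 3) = 3*j*l - 9*j + l^2 - 3*l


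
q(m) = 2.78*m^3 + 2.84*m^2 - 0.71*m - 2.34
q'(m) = 8.34*m^2 + 5.68*m - 0.71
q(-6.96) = -797.11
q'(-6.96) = 363.76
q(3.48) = 146.74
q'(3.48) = 120.06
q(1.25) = 6.64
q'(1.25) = 19.42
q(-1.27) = -2.55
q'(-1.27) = 5.53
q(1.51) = 12.63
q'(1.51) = 26.88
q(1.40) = 9.86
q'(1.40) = 23.59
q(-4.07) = -139.83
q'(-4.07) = 114.32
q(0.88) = 1.13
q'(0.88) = 10.75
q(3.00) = 96.15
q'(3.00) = 91.39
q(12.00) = 5201.94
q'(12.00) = 1268.41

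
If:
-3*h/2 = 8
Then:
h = -16/3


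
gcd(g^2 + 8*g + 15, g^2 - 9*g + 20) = 1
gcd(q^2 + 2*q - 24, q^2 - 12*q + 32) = q - 4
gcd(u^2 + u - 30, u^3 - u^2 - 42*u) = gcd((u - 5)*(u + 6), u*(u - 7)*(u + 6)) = u + 6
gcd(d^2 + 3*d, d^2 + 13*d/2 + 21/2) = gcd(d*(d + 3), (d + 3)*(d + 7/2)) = d + 3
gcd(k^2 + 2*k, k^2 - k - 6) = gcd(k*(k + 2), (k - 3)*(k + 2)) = k + 2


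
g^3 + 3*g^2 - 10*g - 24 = (g - 3)*(g + 2)*(g + 4)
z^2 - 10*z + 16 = (z - 8)*(z - 2)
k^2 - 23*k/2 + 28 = (k - 8)*(k - 7/2)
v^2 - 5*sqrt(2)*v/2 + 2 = (v - 2*sqrt(2))*(v - sqrt(2)/2)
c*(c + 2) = c^2 + 2*c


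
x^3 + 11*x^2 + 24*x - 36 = (x - 1)*(x + 6)^2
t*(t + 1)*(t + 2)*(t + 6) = t^4 + 9*t^3 + 20*t^2 + 12*t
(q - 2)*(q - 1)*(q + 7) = q^3 + 4*q^2 - 19*q + 14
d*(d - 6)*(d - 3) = d^3 - 9*d^2 + 18*d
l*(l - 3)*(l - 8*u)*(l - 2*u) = l^4 - 10*l^3*u - 3*l^3 + 16*l^2*u^2 + 30*l^2*u - 48*l*u^2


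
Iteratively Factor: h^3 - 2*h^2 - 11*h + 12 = (h - 1)*(h^2 - h - 12) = (h - 1)*(h + 3)*(h - 4)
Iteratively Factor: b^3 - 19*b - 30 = (b + 3)*(b^2 - 3*b - 10) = (b - 5)*(b + 3)*(b + 2)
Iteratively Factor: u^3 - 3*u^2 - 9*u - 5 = (u - 5)*(u^2 + 2*u + 1) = (u - 5)*(u + 1)*(u + 1)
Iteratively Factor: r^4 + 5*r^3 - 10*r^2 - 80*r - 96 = (r + 3)*(r^3 + 2*r^2 - 16*r - 32) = (r + 3)*(r + 4)*(r^2 - 2*r - 8) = (r + 2)*(r + 3)*(r + 4)*(r - 4)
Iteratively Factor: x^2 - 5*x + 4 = (x - 1)*(x - 4)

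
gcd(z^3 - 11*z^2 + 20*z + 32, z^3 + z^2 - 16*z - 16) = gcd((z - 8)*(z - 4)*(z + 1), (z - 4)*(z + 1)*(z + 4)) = z^2 - 3*z - 4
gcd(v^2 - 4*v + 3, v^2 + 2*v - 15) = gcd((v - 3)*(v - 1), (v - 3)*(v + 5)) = v - 3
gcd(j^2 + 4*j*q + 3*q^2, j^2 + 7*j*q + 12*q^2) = j + 3*q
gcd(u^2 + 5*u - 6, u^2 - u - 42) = u + 6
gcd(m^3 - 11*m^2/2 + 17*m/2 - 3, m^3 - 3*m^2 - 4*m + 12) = m^2 - 5*m + 6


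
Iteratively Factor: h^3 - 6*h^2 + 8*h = (h - 4)*(h^2 - 2*h) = (h - 4)*(h - 2)*(h)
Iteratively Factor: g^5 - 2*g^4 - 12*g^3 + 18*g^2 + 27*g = (g + 3)*(g^4 - 5*g^3 + 3*g^2 + 9*g) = (g - 3)*(g + 3)*(g^3 - 2*g^2 - 3*g) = (g - 3)*(g + 1)*(g + 3)*(g^2 - 3*g) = g*(g - 3)*(g + 1)*(g + 3)*(g - 3)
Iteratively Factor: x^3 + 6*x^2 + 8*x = (x + 2)*(x^2 + 4*x) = (x + 2)*(x + 4)*(x)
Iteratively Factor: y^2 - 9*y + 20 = (y - 5)*(y - 4)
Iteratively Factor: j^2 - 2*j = (j)*(j - 2)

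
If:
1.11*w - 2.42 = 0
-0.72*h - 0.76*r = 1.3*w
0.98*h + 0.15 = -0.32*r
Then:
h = 1.54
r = -5.19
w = 2.18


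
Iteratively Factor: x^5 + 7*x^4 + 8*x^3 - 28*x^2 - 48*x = (x + 3)*(x^4 + 4*x^3 - 4*x^2 - 16*x) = (x + 3)*(x + 4)*(x^3 - 4*x) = (x + 2)*(x + 3)*(x + 4)*(x^2 - 2*x) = (x - 2)*(x + 2)*(x + 3)*(x + 4)*(x)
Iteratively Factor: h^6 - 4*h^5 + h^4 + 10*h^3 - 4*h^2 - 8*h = (h - 2)*(h^5 - 2*h^4 - 3*h^3 + 4*h^2 + 4*h) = h*(h - 2)*(h^4 - 2*h^3 - 3*h^2 + 4*h + 4) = h*(h - 2)^2*(h^3 - 3*h - 2) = h*(h - 2)^3*(h^2 + 2*h + 1) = h*(h - 2)^3*(h + 1)*(h + 1)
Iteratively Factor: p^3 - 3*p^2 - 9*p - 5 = (p + 1)*(p^2 - 4*p - 5) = (p + 1)^2*(p - 5)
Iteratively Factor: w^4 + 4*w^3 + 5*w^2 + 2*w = (w + 1)*(w^3 + 3*w^2 + 2*w) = w*(w + 1)*(w^2 + 3*w + 2) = w*(w + 1)^2*(w + 2)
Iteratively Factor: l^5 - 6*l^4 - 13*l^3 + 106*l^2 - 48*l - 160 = (l - 4)*(l^4 - 2*l^3 - 21*l^2 + 22*l + 40) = (l - 4)*(l + 4)*(l^3 - 6*l^2 + 3*l + 10) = (l - 4)*(l - 2)*(l + 4)*(l^2 - 4*l - 5) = (l - 5)*(l - 4)*(l - 2)*(l + 4)*(l + 1)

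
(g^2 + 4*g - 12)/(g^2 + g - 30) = (g - 2)/(g - 5)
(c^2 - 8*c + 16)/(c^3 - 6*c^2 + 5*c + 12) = (c - 4)/(c^2 - 2*c - 3)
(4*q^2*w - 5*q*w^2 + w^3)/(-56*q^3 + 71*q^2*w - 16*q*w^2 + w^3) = w*(-4*q + w)/(56*q^2 - 15*q*w + w^2)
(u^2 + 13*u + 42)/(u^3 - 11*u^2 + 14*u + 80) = (u^2 + 13*u + 42)/(u^3 - 11*u^2 + 14*u + 80)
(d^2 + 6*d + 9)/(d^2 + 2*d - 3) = (d + 3)/(d - 1)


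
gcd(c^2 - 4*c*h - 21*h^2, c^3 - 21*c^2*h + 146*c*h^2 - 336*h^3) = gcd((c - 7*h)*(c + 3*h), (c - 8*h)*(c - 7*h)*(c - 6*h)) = c - 7*h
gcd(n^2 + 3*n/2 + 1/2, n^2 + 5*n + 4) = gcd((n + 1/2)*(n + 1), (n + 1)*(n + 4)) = n + 1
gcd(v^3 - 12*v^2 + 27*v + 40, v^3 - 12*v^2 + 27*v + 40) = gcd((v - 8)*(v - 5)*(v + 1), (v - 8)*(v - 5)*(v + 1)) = v^3 - 12*v^2 + 27*v + 40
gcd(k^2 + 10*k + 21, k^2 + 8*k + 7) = k + 7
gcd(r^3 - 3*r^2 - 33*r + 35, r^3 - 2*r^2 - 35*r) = r^2 - 2*r - 35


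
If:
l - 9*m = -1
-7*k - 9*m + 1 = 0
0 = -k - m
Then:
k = -1/2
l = 7/2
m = 1/2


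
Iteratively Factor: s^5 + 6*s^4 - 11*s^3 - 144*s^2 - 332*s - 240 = (s + 3)*(s^4 + 3*s^3 - 20*s^2 - 84*s - 80) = (s + 3)*(s + 4)*(s^3 - s^2 - 16*s - 20) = (s + 2)*(s + 3)*(s + 4)*(s^2 - 3*s - 10) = (s + 2)^2*(s + 3)*(s + 4)*(s - 5)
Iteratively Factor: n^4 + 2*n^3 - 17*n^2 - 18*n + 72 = (n + 3)*(n^3 - n^2 - 14*n + 24) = (n - 2)*(n + 3)*(n^2 + n - 12) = (n - 3)*(n - 2)*(n + 3)*(n + 4)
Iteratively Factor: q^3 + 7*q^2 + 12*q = (q)*(q^2 + 7*q + 12) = q*(q + 4)*(q + 3)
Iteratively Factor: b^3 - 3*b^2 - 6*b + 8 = (b + 2)*(b^2 - 5*b + 4) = (b - 4)*(b + 2)*(b - 1)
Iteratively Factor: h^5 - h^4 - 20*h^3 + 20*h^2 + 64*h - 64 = (h + 4)*(h^4 - 5*h^3 + 20*h - 16) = (h + 2)*(h + 4)*(h^3 - 7*h^2 + 14*h - 8) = (h - 4)*(h + 2)*(h + 4)*(h^2 - 3*h + 2) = (h - 4)*(h - 2)*(h + 2)*(h + 4)*(h - 1)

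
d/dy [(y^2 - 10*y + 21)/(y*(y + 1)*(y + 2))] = (-y^4 + 20*y^3 - 31*y^2 - 126*y - 42)/(y^2*(y^4 + 6*y^3 + 13*y^2 + 12*y + 4))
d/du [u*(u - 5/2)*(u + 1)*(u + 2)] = 4*u^3 + 3*u^2/2 - 11*u - 5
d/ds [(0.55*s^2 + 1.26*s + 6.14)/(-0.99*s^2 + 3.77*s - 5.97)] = (3.3209*s^2 + 5.5902*s - 30.67)/(0.9801*s^4 - 7.4646*s^3 + 26.0335*s^2 - 45.0138*s + 35.6409)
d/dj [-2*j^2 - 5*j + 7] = -4*j - 5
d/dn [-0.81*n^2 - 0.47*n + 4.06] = -1.62*n - 0.47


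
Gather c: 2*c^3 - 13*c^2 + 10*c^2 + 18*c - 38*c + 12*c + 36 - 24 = 2*c^3 - 3*c^2 - 8*c + 12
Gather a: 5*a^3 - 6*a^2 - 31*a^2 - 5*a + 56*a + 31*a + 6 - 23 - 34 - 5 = 5*a^3 - 37*a^2 + 82*a - 56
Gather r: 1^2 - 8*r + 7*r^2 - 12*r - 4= 7*r^2 - 20*r - 3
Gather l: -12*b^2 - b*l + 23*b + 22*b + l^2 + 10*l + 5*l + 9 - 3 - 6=-12*b^2 + 45*b + l^2 + l*(15 - b)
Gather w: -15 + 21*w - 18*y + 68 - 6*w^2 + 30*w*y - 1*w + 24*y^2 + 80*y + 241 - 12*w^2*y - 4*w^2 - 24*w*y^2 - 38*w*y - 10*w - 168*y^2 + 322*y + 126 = w^2*(-12*y - 10) + w*(-24*y^2 - 8*y + 10) - 144*y^2 + 384*y + 420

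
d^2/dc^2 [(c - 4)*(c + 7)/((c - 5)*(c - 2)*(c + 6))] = 2*(c^6 + 9*c^5 - 81*c^4 - 129*c^3 + 1704*c^2 + 2892*c - 20992)/(c^9 - 3*c^8 - 93*c^7 + 371*c^6 + 2616*c^5 - 14412*c^4 - 10448*c^3 + 173520*c^2 - 345600*c + 216000)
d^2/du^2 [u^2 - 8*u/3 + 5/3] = 2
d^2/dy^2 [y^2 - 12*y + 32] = 2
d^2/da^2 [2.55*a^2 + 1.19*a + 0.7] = 5.10000000000000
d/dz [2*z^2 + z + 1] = 4*z + 1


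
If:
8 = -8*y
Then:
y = -1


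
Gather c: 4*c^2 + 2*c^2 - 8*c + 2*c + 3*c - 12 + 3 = 6*c^2 - 3*c - 9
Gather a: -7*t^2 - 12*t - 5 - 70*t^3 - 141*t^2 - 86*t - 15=-70*t^3 - 148*t^2 - 98*t - 20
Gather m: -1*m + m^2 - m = m^2 - 2*m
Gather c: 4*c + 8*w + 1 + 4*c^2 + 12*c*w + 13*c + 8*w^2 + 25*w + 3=4*c^2 + c*(12*w + 17) + 8*w^2 + 33*w + 4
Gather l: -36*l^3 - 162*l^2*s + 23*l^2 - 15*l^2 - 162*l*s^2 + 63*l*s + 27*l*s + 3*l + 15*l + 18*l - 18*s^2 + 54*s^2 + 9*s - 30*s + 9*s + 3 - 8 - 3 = -36*l^3 + l^2*(8 - 162*s) + l*(-162*s^2 + 90*s + 36) + 36*s^2 - 12*s - 8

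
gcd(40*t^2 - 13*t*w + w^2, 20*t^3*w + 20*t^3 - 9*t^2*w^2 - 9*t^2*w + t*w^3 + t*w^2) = 5*t - w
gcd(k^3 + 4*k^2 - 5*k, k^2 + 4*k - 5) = k^2 + 4*k - 5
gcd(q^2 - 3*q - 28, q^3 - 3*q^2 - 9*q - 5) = 1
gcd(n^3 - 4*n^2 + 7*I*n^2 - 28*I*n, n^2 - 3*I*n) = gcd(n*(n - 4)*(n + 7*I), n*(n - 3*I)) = n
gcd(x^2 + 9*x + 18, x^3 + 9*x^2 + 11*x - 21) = x + 3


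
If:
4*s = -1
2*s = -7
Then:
No Solution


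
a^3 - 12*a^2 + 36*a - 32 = (a - 8)*(a - 2)^2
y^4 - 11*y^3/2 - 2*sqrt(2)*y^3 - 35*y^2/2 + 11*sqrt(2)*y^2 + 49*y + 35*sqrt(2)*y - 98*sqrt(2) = (y - 7)*(y - 2)*(y + 7/2)*(y - 2*sqrt(2))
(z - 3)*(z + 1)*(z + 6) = z^3 + 4*z^2 - 15*z - 18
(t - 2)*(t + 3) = t^2 + t - 6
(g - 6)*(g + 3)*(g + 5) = g^3 + 2*g^2 - 33*g - 90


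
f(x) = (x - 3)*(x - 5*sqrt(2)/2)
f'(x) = 2*x - 5*sqrt(2)/2 - 3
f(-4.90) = 66.64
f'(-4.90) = -16.34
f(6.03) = 7.56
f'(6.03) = 5.52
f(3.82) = 0.23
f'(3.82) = 1.10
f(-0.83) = 16.72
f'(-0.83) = -8.20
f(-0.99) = 18.06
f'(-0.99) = -8.52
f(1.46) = 3.20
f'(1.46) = -3.62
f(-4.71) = 63.57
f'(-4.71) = -15.96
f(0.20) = 9.34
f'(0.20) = -6.14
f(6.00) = 7.39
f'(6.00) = 5.46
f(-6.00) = 85.82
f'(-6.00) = -18.54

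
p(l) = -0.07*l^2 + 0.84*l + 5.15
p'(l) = 0.84 - 0.14*l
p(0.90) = 5.85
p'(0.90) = 0.71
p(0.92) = 5.86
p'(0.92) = 0.71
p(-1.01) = 4.23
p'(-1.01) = 0.98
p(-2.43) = 2.70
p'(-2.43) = 1.18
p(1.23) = 6.08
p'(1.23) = 0.67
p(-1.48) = 3.75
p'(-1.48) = 1.05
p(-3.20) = 1.75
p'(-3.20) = 1.29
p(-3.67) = 1.12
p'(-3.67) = 1.35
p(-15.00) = -23.20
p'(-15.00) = 2.94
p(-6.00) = -2.41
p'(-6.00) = 1.68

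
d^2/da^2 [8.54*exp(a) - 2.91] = 8.54*exp(a)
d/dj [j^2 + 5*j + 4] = 2*j + 5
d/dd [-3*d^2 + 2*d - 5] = 2 - 6*d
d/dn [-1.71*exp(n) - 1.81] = -1.71*exp(n)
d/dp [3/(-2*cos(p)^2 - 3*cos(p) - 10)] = -3*(4*cos(p) + 3)*sin(p)/(3*cos(p) + cos(2*p) + 11)^2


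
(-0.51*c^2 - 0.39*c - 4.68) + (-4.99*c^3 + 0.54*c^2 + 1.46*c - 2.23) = -4.99*c^3 + 0.03*c^2 + 1.07*c - 6.91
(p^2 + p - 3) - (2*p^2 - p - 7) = -p^2 + 2*p + 4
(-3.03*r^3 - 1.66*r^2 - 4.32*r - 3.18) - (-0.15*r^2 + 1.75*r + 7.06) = -3.03*r^3 - 1.51*r^2 - 6.07*r - 10.24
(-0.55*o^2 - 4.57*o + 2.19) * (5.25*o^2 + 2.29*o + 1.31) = -2.8875*o^4 - 25.252*o^3 + 0.3117*o^2 - 0.9716*o + 2.8689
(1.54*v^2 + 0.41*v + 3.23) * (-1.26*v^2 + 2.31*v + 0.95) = -1.9404*v^4 + 3.0408*v^3 - 1.6597*v^2 + 7.8508*v + 3.0685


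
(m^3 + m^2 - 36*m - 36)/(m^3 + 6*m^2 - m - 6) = (m - 6)/(m - 1)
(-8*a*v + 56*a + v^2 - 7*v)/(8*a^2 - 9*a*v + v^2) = (v - 7)/(-a + v)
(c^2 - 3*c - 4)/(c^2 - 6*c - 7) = (c - 4)/(c - 7)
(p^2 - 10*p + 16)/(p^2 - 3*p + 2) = (p - 8)/(p - 1)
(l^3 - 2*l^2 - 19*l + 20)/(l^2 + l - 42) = (l^3 - 2*l^2 - 19*l + 20)/(l^2 + l - 42)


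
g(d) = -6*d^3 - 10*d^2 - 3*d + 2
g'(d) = -18*d^2 - 20*d - 3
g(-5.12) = 560.52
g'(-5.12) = -372.46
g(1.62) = -54.61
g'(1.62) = -82.64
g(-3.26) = 113.38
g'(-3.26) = -129.10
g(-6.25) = 1094.97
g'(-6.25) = -581.12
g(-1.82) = 10.51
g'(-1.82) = -26.22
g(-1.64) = 6.49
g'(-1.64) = -18.61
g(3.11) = -284.53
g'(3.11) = -239.30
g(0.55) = -3.67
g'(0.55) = -19.44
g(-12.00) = 8966.00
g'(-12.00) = -2355.00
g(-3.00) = 83.00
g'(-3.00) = -105.00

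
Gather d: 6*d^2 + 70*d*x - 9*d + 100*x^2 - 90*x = 6*d^2 + d*(70*x - 9) + 100*x^2 - 90*x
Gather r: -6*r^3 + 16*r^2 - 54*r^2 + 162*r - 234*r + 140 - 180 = -6*r^3 - 38*r^2 - 72*r - 40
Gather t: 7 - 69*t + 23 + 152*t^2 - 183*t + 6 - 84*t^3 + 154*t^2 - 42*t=-84*t^3 + 306*t^2 - 294*t + 36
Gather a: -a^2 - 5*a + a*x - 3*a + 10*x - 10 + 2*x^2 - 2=-a^2 + a*(x - 8) + 2*x^2 + 10*x - 12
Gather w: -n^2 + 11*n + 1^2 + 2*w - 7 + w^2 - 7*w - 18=-n^2 + 11*n + w^2 - 5*w - 24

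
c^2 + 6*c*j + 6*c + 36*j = (c + 6)*(c + 6*j)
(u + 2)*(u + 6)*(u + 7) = u^3 + 15*u^2 + 68*u + 84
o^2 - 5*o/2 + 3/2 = (o - 3/2)*(o - 1)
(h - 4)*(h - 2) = h^2 - 6*h + 8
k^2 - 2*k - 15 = (k - 5)*(k + 3)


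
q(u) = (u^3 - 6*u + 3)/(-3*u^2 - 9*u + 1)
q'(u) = (6*u + 9)*(u^3 - 6*u + 3)/(-3*u^2 - 9*u + 1)^2 + (3*u^2 - 6)/(-3*u^2 - 9*u + 1) = 3*(-u^4 - 6*u^3 - 5*u^2 + 6*u + 7)/(9*u^4 + 54*u^3 + 75*u^2 - 18*u + 1)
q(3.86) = -0.48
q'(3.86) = -0.30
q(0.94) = 0.18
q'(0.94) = 0.07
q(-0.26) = 1.45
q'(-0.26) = 1.59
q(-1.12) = 1.14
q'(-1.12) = 0.05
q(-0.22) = 1.52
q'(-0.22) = 2.05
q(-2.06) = 0.97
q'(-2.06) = 0.51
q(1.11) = 0.18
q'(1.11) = -0.04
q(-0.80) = 1.16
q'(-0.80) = 0.13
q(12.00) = -3.08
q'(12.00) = -0.33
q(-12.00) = 5.12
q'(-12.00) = -0.32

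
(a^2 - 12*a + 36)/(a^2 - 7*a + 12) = (a^2 - 12*a + 36)/(a^2 - 7*a + 12)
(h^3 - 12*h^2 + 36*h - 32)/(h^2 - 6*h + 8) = (h^2 - 10*h + 16)/(h - 4)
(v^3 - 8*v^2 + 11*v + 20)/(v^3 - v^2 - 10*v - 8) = (v - 5)/(v + 2)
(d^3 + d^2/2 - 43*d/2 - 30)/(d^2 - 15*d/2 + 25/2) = (2*d^2 + 11*d + 12)/(2*d - 5)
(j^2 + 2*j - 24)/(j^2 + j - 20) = (j + 6)/(j + 5)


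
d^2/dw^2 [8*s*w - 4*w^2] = -8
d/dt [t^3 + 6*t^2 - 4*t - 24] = 3*t^2 + 12*t - 4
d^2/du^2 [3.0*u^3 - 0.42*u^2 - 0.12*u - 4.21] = 18.0*u - 0.84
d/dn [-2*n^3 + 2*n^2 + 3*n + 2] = -6*n^2 + 4*n + 3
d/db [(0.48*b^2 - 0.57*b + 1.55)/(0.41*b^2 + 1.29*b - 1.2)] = (0.8529*b^2 - 2.423*b - 1.3155)/(0.1681*b^4 + 1.0578*b^3 + 0.6801*b^2 - 3.096*b + 1.44)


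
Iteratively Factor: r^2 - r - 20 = (r + 4)*(r - 5)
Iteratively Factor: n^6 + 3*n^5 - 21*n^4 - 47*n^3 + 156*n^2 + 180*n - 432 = (n + 3)*(n^5 - 21*n^3 + 16*n^2 + 108*n - 144) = (n - 3)*(n + 3)*(n^4 + 3*n^3 - 12*n^2 - 20*n + 48) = (n - 3)*(n + 3)^2*(n^3 - 12*n + 16) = (n - 3)*(n + 3)^2*(n + 4)*(n^2 - 4*n + 4) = (n - 3)*(n - 2)*(n + 3)^2*(n + 4)*(n - 2)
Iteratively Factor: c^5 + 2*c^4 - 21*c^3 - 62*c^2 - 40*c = (c + 1)*(c^4 + c^3 - 22*c^2 - 40*c) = (c + 1)*(c + 4)*(c^3 - 3*c^2 - 10*c) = (c - 5)*(c + 1)*(c + 4)*(c^2 + 2*c) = c*(c - 5)*(c + 1)*(c + 4)*(c + 2)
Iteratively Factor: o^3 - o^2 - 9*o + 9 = (o - 1)*(o^2 - 9) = (o - 3)*(o - 1)*(o + 3)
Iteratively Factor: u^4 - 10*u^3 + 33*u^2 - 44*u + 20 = (u - 5)*(u^3 - 5*u^2 + 8*u - 4) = (u - 5)*(u - 1)*(u^2 - 4*u + 4) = (u - 5)*(u - 2)*(u - 1)*(u - 2)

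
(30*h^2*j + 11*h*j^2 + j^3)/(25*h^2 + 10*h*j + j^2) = j*(6*h + j)/(5*h + j)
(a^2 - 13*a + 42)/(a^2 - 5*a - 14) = (a - 6)/(a + 2)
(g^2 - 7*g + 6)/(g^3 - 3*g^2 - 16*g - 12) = (g - 1)/(g^2 + 3*g + 2)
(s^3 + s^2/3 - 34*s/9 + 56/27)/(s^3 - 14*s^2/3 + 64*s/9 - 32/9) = (9*s^2 + 15*s - 14)/(3*(3*s^2 - 10*s + 8))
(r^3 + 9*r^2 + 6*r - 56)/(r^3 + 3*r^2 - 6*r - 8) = (r + 7)/(r + 1)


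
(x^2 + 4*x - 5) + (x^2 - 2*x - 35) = 2*x^2 + 2*x - 40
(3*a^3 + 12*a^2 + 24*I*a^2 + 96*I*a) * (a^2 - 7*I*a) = 3*a^5 + 12*a^4 + 3*I*a^4 + 168*a^3 + 12*I*a^3 + 672*a^2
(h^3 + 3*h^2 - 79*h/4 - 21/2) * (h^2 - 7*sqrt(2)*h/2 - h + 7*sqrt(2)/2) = h^5 - 7*sqrt(2)*h^4/2 + 2*h^4 - 91*h^3/4 - 7*sqrt(2)*h^3 + 37*h^2/4 + 637*sqrt(2)*h^2/8 - 259*sqrt(2)*h/8 + 21*h/2 - 147*sqrt(2)/4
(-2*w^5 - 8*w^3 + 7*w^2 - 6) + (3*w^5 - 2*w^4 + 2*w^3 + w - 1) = w^5 - 2*w^4 - 6*w^3 + 7*w^2 + w - 7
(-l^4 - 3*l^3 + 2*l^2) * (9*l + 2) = -9*l^5 - 29*l^4 + 12*l^3 + 4*l^2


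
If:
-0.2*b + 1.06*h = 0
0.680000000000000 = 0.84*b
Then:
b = 0.81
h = 0.15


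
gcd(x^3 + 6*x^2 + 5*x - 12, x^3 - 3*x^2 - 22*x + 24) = x^2 + 3*x - 4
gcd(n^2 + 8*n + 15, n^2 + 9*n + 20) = n + 5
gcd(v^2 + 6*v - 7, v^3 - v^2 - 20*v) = 1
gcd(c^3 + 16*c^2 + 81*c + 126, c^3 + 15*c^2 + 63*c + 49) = c + 7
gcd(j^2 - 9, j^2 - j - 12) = j + 3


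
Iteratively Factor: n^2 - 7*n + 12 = (n - 4)*(n - 3)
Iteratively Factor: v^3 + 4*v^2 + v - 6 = (v + 2)*(v^2 + 2*v - 3) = (v - 1)*(v + 2)*(v + 3)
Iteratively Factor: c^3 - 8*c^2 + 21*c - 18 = (c - 3)*(c^2 - 5*c + 6) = (c - 3)*(c - 2)*(c - 3)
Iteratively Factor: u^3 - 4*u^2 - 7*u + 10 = (u + 2)*(u^2 - 6*u + 5) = (u - 1)*(u + 2)*(u - 5)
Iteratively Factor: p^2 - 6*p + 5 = (p - 1)*(p - 5)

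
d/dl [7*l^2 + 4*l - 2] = 14*l + 4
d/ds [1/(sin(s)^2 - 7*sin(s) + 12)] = (7 - 2*sin(s))*cos(s)/(sin(s)^2 - 7*sin(s) + 12)^2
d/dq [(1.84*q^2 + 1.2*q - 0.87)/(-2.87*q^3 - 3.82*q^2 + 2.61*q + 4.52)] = (5.2808*q^4 + 6.888*q^3 + 1.8957*q^2 + 9.9868*q + 7.6947)/(8.2369*q^6 + 21.9268*q^5 - 0.389000000000001*q^4 - 45.8852*q^3 - 27.7207*q^2 + 23.5944*q + 20.4304)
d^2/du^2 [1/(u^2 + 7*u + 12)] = 2*(-u^2 - 7*u + (2*u + 7)^2 - 12)/(u^2 + 7*u + 12)^3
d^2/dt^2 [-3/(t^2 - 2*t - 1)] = 6*(-t^2 + 2*t + 4*(t - 1)^2 + 1)/(-t^2 + 2*t + 1)^3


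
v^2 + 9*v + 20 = (v + 4)*(v + 5)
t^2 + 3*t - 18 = (t - 3)*(t + 6)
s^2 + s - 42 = (s - 6)*(s + 7)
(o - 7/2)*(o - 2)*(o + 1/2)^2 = o^4 - 9*o^3/2 + 7*o^2/4 + 45*o/8 + 7/4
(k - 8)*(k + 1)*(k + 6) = k^3 - k^2 - 50*k - 48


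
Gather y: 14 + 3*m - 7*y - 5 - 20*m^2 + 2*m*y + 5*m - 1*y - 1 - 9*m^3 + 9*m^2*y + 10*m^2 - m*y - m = -9*m^3 - 10*m^2 + 7*m + y*(9*m^2 + m - 8) + 8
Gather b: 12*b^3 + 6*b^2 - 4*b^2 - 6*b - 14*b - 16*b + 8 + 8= 12*b^3 + 2*b^2 - 36*b + 16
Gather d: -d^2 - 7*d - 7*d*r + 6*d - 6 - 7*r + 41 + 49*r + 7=-d^2 + d*(-7*r - 1) + 42*r + 42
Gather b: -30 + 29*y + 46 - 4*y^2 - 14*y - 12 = -4*y^2 + 15*y + 4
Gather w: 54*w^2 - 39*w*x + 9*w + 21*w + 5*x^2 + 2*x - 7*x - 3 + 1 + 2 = 54*w^2 + w*(30 - 39*x) + 5*x^2 - 5*x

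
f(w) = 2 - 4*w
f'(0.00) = -4.00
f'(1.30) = -4.00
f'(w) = -4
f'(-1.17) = -4.00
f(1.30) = -3.20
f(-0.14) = 2.56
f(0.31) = 0.76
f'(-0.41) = -4.00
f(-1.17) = 6.68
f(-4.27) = 19.08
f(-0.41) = 3.64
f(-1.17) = 6.68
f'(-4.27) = -4.00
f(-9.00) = 38.00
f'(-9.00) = -4.00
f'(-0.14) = -4.00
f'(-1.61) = -4.00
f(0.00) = 2.00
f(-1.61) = 8.44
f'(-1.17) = -4.00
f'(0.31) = -4.00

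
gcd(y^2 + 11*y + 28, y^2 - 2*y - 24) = y + 4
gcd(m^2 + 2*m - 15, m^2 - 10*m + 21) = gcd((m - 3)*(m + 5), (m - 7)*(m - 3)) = m - 3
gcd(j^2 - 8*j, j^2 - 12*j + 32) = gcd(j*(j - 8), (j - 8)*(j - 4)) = j - 8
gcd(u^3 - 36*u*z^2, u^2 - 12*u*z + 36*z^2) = -u + 6*z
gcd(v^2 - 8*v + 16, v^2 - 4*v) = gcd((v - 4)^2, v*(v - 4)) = v - 4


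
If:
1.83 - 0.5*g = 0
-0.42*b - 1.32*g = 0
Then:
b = -11.50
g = 3.66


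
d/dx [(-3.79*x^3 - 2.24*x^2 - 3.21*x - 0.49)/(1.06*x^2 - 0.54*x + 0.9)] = (-4.0174*x^4 + 4.0932*x^3 - 5.6208*x^2 - 2.9932*x - 3.1536)/(1.1236*x^4 - 1.1448*x^3 + 2.1996*x^2 - 0.972*x + 0.81)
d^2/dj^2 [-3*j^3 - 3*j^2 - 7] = -18*j - 6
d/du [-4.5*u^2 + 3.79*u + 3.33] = 3.79 - 9.0*u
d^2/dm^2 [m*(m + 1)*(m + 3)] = 6*m + 8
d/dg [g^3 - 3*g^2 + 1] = 3*g*(g - 2)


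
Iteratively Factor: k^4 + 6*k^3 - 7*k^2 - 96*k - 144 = (k - 4)*(k^3 + 10*k^2 + 33*k + 36) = (k - 4)*(k + 3)*(k^2 + 7*k + 12) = (k - 4)*(k + 3)*(k + 4)*(k + 3)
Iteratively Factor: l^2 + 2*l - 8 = (l + 4)*(l - 2)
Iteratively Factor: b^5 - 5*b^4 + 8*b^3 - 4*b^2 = (b)*(b^4 - 5*b^3 + 8*b^2 - 4*b) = b^2*(b^3 - 5*b^2 + 8*b - 4) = b^2*(b - 1)*(b^2 - 4*b + 4) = b^2*(b - 2)*(b - 1)*(b - 2)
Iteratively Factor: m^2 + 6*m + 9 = (m + 3)*(m + 3)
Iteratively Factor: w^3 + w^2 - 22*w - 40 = (w + 4)*(w^2 - 3*w - 10) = (w + 2)*(w + 4)*(w - 5)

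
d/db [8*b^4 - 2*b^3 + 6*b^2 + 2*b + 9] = 32*b^3 - 6*b^2 + 12*b + 2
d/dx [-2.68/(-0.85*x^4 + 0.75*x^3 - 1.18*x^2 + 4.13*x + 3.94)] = (-9.112*x^3 + 6.03*x^2 - 6.3248*x + 11.0684)/(-0.85*x^4 + 0.75*x^3 - 1.18*x^2 + 4.13*x + 3.94)^2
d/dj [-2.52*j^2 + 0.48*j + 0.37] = 0.48 - 5.04*j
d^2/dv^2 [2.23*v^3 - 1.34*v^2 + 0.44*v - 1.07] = 13.38*v - 2.68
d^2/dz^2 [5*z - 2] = 0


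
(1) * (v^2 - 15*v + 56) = v^2 - 15*v + 56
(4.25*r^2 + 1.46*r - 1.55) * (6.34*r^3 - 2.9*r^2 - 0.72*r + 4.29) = 26.945*r^5 - 3.0686*r^4 - 17.121*r^3 + 21.6763*r^2 + 7.3794*r - 6.6495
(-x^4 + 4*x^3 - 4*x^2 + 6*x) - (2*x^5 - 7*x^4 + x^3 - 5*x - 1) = -2*x^5 + 6*x^4 + 3*x^3 - 4*x^2 + 11*x + 1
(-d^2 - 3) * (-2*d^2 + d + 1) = 2*d^4 - d^3 + 5*d^2 - 3*d - 3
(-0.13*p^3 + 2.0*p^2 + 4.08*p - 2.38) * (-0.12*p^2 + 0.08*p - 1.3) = 0.0156*p^5 - 0.2504*p^4 - 0.1606*p^3 - 1.988*p^2 - 5.4944*p + 3.094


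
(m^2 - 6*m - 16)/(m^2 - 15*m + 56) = (m + 2)/(m - 7)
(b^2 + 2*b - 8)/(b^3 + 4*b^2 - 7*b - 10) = (b + 4)/(b^2 + 6*b + 5)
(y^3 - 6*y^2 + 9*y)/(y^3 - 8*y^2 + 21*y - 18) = y/(y - 2)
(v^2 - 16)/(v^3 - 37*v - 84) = (v - 4)/(v^2 - 4*v - 21)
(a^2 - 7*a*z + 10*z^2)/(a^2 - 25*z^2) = (a - 2*z)/(a + 5*z)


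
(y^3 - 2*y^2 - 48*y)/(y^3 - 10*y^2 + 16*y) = (y + 6)/(y - 2)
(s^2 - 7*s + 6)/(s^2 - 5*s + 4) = (s - 6)/(s - 4)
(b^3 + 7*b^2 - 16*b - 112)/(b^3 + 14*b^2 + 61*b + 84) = (b - 4)/(b + 3)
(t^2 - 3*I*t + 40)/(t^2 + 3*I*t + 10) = (t - 8*I)/(t - 2*I)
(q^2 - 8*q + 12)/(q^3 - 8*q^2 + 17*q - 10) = (q - 6)/(q^2 - 6*q + 5)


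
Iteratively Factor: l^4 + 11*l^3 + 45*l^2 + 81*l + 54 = (l + 3)*(l^3 + 8*l^2 + 21*l + 18) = (l + 3)^2*(l^2 + 5*l + 6) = (l + 2)*(l + 3)^2*(l + 3)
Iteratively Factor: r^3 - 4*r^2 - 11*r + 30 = (r - 5)*(r^2 + r - 6) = (r - 5)*(r + 3)*(r - 2)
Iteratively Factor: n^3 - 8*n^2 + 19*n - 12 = (n - 1)*(n^2 - 7*n + 12) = (n - 3)*(n - 1)*(n - 4)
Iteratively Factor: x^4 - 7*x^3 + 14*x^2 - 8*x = (x - 1)*(x^3 - 6*x^2 + 8*x) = (x - 4)*(x - 1)*(x^2 - 2*x) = (x - 4)*(x - 2)*(x - 1)*(x)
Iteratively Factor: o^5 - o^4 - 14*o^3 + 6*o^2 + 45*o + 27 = (o + 1)*(o^4 - 2*o^3 - 12*o^2 + 18*o + 27) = (o - 3)*(o + 1)*(o^3 + o^2 - 9*o - 9) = (o - 3)^2*(o + 1)*(o^2 + 4*o + 3) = (o - 3)^2*(o + 1)*(o + 3)*(o + 1)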